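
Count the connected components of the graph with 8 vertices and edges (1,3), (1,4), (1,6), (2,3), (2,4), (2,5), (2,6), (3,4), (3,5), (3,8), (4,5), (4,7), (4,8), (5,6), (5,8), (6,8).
1 (components: {1, 2, 3, 4, 5, 6, 7, 8})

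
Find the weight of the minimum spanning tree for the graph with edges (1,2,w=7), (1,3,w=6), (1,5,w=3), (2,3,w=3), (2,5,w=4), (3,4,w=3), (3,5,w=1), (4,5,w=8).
10 (MST edges: (1,5,w=3), (2,3,w=3), (3,4,w=3), (3,5,w=1); sum of weights 3 + 3 + 3 + 1 = 10)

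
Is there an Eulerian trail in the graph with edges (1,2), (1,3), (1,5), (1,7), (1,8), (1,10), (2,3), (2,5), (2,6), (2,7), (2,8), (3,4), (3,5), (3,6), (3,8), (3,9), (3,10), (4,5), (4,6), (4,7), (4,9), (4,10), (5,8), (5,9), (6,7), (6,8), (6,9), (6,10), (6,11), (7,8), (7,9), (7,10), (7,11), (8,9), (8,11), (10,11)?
Yes — and in fact it has an Eulerian circuit (the graph is connected and all 11 vertices have even degree)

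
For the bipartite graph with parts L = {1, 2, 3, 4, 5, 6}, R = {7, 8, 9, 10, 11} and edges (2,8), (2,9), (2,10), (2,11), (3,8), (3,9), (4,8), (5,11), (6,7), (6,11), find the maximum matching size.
5 (matching: (2,10), (3,9), (4,8), (5,11), (6,7); upper bound min(|L|,|R|) = min(6,5) = 5)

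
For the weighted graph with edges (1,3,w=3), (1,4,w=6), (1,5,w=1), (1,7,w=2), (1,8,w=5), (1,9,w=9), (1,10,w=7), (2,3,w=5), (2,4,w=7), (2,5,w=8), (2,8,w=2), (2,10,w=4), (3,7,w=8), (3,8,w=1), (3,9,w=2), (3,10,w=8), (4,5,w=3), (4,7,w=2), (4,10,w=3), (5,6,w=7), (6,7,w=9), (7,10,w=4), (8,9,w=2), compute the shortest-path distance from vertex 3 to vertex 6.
11 (path: 3 -> 1 -> 5 -> 6; weights 3 + 1 + 7 = 11)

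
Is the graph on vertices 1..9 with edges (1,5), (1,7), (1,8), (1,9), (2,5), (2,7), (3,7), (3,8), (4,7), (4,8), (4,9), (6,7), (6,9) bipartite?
Yes. Partition: {1, 2, 3, 4, 6}, {5, 7, 8, 9}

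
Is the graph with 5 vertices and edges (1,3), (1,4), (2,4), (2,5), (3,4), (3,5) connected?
Yes (BFS from 1 visits [1, 3, 4, 5, 2] — all 5 vertices reached)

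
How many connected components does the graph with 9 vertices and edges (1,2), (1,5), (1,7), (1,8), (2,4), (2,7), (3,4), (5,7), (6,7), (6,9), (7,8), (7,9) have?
1 (components: {1, 2, 3, 4, 5, 6, 7, 8, 9})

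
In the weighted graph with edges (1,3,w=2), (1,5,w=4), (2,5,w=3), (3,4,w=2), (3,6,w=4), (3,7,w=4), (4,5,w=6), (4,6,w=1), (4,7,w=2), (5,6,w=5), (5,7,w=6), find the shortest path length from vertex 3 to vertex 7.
4 (path: 3 -> 7; weights 4 = 4)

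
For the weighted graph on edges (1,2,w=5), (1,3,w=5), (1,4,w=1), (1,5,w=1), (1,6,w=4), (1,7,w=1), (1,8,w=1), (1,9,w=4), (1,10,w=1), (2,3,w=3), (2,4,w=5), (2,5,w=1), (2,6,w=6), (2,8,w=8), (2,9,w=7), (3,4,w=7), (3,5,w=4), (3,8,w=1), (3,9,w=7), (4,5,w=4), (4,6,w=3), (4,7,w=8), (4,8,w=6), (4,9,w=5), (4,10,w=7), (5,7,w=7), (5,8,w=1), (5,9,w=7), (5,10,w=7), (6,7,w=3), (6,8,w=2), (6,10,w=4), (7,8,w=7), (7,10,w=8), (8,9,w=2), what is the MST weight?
11 (MST edges: (1,4,w=1), (1,5,w=1), (1,7,w=1), (1,8,w=1), (1,10,w=1), (2,5,w=1), (3,8,w=1), (6,8,w=2), (8,9,w=2); sum of weights 1 + 1 + 1 + 1 + 1 + 1 + 1 + 2 + 2 = 11)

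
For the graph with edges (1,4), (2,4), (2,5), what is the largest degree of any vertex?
2 (attained at vertices 2, 4)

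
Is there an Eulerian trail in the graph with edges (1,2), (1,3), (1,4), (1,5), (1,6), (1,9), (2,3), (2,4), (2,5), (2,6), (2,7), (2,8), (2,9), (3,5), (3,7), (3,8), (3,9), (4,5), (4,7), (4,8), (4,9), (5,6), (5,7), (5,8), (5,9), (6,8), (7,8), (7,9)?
Yes — and in fact it has an Eulerian circuit (the graph is connected and all 9 vertices have even degree)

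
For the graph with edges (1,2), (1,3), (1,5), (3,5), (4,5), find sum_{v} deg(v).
10 (handshake: sum of degrees = 2|E| = 2 x 5 = 10)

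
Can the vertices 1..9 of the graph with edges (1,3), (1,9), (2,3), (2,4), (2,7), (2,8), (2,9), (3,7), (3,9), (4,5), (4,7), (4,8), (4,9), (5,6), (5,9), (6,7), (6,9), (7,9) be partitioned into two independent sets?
No (odd cycle of length 3: 3 -> 1 -> 9 -> 3)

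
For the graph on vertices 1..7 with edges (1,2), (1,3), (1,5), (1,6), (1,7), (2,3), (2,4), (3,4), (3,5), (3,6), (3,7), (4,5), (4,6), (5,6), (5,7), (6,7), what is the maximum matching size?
3 (matching: (1,7), (3,6), (4,5); upper bound floor(n/2) = floor(7/2) = 3)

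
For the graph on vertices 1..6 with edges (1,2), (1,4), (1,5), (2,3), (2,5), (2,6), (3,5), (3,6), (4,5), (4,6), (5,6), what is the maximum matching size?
3 (matching: (1,4), (2,3), (5,6); upper bound floor(n/2) = floor(6/2) = 3)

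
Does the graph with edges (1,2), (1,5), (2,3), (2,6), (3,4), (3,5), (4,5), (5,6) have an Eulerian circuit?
No (2 vertices have odd degree: {2, 3}; Eulerian circuit requires 0)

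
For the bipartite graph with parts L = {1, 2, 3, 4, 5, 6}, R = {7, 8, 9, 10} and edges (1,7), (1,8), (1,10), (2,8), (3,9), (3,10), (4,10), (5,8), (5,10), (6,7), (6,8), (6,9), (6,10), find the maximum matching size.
4 (matching: (1,10), (2,8), (3,9), (6,7); upper bound min(|L|,|R|) = min(6,4) = 4)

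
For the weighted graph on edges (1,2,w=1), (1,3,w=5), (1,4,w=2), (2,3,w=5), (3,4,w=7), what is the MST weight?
8 (MST edges: (1,2,w=1), (1,3,w=5), (1,4,w=2); sum of weights 1 + 5 + 2 = 8)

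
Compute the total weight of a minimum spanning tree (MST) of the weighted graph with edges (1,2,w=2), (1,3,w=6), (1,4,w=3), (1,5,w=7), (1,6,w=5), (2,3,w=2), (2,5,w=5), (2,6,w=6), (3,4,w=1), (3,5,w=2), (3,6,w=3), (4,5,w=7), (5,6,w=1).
8 (MST edges: (1,2,w=2), (2,3,w=2), (3,4,w=1), (3,5,w=2), (5,6,w=1); sum of weights 2 + 2 + 1 + 2 + 1 = 8)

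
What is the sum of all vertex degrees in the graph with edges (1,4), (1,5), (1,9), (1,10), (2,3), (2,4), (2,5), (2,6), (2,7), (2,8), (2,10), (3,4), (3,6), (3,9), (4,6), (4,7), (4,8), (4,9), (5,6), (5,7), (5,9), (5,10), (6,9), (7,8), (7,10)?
50 (handshake: sum of degrees = 2|E| = 2 x 25 = 50)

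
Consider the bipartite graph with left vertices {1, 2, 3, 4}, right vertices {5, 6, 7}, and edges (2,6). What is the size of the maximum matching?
1 (matching: (2,6); upper bound min(|L|,|R|) = min(4,3) = 3)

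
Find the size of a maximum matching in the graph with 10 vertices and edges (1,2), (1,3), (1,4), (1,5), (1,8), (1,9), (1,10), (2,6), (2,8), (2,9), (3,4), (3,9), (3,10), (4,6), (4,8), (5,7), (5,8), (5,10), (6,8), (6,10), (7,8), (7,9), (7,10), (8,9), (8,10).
5 (matching: (1,9), (2,6), (3,4), (5,7), (8,10); upper bound floor(n/2) = floor(10/2) = 5)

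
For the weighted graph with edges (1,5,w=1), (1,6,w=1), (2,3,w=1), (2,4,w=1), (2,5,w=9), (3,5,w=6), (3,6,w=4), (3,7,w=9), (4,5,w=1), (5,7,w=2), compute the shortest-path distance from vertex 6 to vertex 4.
3 (path: 6 -> 1 -> 5 -> 4; weights 1 + 1 + 1 = 3)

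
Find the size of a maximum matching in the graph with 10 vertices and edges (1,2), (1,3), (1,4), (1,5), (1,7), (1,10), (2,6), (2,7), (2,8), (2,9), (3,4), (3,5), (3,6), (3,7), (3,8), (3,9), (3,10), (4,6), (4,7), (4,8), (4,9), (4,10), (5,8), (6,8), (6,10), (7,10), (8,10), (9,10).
5 (matching: (1,5), (2,7), (3,8), (4,9), (6,10); upper bound floor(n/2) = floor(10/2) = 5)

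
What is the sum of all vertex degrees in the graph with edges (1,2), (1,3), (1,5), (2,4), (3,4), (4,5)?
12 (handshake: sum of degrees = 2|E| = 2 x 6 = 12)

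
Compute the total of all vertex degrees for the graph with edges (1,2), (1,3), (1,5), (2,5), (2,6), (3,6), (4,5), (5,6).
16 (handshake: sum of degrees = 2|E| = 2 x 8 = 16)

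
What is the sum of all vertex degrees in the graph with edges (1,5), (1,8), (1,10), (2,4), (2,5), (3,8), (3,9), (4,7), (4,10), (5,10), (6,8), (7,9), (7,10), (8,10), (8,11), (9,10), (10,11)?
34 (handshake: sum of degrees = 2|E| = 2 x 17 = 34)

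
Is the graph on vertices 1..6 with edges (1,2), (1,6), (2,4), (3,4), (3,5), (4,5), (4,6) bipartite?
No (odd cycle of length 3: 5 -> 4 -> 3 -> 5)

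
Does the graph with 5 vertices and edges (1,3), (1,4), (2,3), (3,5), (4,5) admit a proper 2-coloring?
Yes. Partition: {1, 2, 5}, {3, 4}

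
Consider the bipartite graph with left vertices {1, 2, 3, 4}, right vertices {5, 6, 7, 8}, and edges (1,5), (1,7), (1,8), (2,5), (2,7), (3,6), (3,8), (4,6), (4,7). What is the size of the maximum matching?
4 (matching: (1,8), (2,5), (3,6), (4,7); upper bound min(|L|,|R|) = min(4,4) = 4)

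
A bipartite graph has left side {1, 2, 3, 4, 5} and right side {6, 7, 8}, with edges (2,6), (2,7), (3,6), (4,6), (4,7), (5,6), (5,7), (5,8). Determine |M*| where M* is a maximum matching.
3 (matching: (2,7), (3,6), (5,8); upper bound min(|L|,|R|) = min(5,3) = 3)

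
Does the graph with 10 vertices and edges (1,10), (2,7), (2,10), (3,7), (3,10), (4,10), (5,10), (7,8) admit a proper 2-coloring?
Yes. Partition: {1, 2, 3, 4, 5, 6, 8, 9}, {7, 10}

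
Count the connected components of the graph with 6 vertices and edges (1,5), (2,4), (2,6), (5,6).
2 (components: {1, 2, 4, 5, 6}, {3})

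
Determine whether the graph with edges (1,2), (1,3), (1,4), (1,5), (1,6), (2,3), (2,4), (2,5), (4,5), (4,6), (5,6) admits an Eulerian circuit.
No (2 vertices have odd degree: {1, 6}; Eulerian circuit requires 0)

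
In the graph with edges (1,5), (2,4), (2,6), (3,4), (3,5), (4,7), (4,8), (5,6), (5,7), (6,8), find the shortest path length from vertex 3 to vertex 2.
2 (path: 3 -> 4 -> 2, 2 edges)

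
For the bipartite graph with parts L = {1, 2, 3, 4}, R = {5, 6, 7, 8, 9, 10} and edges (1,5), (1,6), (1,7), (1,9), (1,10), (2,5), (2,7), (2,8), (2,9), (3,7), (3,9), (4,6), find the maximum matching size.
4 (matching: (1,10), (2,8), (3,9), (4,6); upper bound min(|L|,|R|) = min(4,6) = 4)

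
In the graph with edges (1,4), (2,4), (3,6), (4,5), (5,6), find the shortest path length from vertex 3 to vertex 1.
4 (path: 3 -> 6 -> 5 -> 4 -> 1, 4 edges)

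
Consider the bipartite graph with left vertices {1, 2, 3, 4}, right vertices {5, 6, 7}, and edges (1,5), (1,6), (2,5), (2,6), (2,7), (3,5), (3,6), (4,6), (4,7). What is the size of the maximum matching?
3 (matching: (1,6), (2,7), (3,5); upper bound min(|L|,|R|) = min(4,3) = 3)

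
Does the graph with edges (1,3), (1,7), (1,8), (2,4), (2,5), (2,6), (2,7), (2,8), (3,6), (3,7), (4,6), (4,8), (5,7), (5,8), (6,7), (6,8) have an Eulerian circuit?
No (8 vertices have odd degree: {1, 2, 3, 4, 5, 6, 7, 8}; Eulerian circuit requires 0)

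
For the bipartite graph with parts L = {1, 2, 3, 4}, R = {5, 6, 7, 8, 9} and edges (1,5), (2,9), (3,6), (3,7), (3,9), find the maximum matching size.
3 (matching: (1,5), (2,9), (3,7); upper bound min(|L|,|R|) = min(4,5) = 4)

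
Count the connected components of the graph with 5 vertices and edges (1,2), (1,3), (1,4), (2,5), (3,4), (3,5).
1 (components: {1, 2, 3, 4, 5})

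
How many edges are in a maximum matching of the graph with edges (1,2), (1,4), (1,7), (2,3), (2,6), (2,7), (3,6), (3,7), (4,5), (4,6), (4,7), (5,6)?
3 (matching: (1,4), (3,7), (5,6); upper bound floor(n/2) = floor(7/2) = 3)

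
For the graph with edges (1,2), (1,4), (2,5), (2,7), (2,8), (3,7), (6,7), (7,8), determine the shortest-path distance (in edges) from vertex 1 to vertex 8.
2 (path: 1 -> 2 -> 8, 2 edges)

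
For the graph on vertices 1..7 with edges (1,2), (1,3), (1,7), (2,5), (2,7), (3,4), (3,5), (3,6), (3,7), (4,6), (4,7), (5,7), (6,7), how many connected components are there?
1 (components: {1, 2, 3, 4, 5, 6, 7})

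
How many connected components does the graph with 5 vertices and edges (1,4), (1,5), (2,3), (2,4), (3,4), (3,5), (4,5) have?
1 (components: {1, 2, 3, 4, 5})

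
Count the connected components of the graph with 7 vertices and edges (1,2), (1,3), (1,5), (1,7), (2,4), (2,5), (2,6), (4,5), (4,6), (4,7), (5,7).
1 (components: {1, 2, 3, 4, 5, 6, 7})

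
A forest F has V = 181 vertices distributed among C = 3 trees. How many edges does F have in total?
178 (Each of the 3 component trees on V_i vertices has V_i - 1 edges; summing gives V - C = 181 - 3 = 178)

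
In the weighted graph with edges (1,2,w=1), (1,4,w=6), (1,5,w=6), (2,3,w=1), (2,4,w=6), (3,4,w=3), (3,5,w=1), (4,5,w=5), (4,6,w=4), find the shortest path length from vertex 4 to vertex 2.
4 (path: 4 -> 3 -> 2; weights 3 + 1 = 4)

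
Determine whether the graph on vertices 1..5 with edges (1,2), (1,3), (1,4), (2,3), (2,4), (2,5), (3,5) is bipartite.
No (odd cycle of length 3: 4 -> 1 -> 2 -> 4)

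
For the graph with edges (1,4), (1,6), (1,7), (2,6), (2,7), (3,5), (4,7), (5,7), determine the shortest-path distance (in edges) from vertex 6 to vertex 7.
2 (path: 6 -> 1 -> 7, 2 edges)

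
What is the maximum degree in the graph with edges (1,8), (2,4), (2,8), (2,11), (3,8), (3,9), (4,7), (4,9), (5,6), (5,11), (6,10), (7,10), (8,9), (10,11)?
4 (attained at vertex 8)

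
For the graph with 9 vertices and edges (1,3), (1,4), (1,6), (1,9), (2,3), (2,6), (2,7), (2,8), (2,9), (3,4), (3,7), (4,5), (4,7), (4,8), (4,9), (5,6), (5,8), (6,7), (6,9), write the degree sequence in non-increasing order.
[6, 5, 5, 4, 4, 4, 4, 3, 3] (degrees: deg(1)=4, deg(2)=5, deg(3)=4, deg(4)=6, deg(5)=3, deg(6)=5, deg(7)=4, deg(8)=3, deg(9)=4)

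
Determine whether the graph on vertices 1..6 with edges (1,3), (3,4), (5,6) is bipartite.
Yes. Partition: {1, 2, 4, 5}, {3, 6}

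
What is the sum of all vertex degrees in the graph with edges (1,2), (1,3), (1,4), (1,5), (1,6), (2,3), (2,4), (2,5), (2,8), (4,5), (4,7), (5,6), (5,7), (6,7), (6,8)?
30 (handshake: sum of degrees = 2|E| = 2 x 15 = 30)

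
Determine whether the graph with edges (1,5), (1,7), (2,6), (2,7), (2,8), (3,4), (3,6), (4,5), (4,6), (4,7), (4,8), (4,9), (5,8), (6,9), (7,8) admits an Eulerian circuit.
No (2 vertices have odd degree: {2, 5}; Eulerian circuit requires 0)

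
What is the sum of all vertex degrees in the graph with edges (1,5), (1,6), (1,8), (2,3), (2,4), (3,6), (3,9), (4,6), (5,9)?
18 (handshake: sum of degrees = 2|E| = 2 x 9 = 18)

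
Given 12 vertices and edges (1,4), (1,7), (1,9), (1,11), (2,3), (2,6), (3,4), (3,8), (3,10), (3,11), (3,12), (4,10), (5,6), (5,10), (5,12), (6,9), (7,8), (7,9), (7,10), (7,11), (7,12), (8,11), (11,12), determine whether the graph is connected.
Yes (BFS from 1 visits [1, 4, 7, 9, 11, 3, 10, 8, 12, 6, 2, 5] — all 12 vertices reached)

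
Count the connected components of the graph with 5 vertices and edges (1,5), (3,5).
3 (components: {1, 3, 5}, {2}, {4})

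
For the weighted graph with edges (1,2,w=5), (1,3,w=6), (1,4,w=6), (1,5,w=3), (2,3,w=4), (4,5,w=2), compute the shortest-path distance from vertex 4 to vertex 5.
2 (path: 4 -> 5; weights 2 = 2)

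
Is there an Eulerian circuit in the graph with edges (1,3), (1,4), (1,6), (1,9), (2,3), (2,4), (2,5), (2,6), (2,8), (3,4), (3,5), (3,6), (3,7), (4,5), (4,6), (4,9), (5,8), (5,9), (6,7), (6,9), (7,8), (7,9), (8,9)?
No (2 vertices have odd degree: {2, 5}; Eulerian circuit requires 0)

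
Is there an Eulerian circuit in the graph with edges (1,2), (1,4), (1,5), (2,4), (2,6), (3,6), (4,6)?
No (6 vertices have odd degree: {1, 2, 3, 4, 5, 6}; Eulerian circuit requires 0)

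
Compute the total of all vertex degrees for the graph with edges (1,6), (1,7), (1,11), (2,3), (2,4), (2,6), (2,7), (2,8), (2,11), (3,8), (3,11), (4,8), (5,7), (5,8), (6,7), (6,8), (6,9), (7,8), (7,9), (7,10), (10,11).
42 (handshake: sum of degrees = 2|E| = 2 x 21 = 42)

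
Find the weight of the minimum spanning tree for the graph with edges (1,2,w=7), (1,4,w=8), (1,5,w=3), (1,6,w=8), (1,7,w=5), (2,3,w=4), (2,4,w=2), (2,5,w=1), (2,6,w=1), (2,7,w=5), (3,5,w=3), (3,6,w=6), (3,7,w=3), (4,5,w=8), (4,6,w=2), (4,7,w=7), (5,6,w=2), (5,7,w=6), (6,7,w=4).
13 (MST edges: (1,5,w=3), (2,4,w=2), (2,5,w=1), (2,6,w=1), (3,5,w=3), (3,7,w=3); sum of weights 3 + 2 + 1 + 1 + 3 + 3 = 13)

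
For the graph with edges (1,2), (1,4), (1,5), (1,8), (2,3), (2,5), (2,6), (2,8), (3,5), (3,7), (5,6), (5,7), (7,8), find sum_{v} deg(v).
26 (handshake: sum of degrees = 2|E| = 2 x 13 = 26)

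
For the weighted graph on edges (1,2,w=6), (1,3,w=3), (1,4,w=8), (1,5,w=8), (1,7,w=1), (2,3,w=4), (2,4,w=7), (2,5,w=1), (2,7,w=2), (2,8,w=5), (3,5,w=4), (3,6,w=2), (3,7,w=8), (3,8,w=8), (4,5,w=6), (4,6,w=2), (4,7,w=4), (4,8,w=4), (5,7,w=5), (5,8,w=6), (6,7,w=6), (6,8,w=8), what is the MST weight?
15 (MST edges: (1,3,w=3), (1,7,w=1), (2,5,w=1), (2,7,w=2), (3,6,w=2), (4,6,w=2), (4,8,w=4); sum of weights 3 + 1 + 1 + 2 + 2 + 2 + 4 = 15)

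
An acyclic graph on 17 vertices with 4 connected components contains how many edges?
13 (Each of the 4 component trees on V_i vertices has V_i - 1 edges; summing gives V - C = 17 - 4 = 13)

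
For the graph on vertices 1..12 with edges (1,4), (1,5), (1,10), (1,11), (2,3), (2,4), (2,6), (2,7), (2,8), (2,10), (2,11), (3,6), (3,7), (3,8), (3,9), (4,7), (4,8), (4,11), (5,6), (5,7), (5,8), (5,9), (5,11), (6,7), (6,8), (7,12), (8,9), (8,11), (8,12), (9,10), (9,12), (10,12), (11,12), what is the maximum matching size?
6 (matching: (1,10), (2,4), (3,7), (5,11), (6,8), (9,12); upper bound floor(n/2) = floor(12/2) = 6)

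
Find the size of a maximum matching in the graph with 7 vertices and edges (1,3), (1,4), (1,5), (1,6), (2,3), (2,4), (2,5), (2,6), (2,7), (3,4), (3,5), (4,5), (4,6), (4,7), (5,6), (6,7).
3 (matching: (1,4), (3,5), (6,7); upper bound floor(n/2) = floor(7/2) = 3)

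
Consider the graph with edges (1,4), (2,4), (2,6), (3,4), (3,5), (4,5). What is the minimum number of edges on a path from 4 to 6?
2 (path: 4 -> 2 -> 6, 2 edges)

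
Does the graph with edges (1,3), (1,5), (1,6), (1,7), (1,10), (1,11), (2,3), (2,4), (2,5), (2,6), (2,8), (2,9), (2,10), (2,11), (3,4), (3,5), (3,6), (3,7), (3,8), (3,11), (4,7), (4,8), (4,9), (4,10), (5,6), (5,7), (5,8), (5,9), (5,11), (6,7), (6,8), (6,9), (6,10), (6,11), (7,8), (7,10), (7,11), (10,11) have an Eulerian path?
Yes (the graph is connected and exactly 2 vertices have odd degree: {6, 11}; any Eulerian path must start and end at those)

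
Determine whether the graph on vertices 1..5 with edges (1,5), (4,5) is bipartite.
Yes. Partition: {1, 2, 3, 4}, {5}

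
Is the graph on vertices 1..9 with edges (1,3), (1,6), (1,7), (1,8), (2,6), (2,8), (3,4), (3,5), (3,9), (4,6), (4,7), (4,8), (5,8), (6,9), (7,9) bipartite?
Yes. Partition: {1, 2, 4, 5, 9}, {3, 6, 7, 8}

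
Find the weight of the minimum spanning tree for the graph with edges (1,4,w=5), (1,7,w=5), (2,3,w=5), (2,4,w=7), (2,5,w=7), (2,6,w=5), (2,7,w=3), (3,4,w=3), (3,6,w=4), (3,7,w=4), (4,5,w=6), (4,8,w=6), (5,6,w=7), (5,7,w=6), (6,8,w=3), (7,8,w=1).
25 (MST edges: (1,4,w=5), (2,7,w=3), (3,4,w=3), (3,6,w=4), (4,5,w=6), (6,8,w=3), (7,8,w=1); sum of weights 5 + 3 + 3 + 4 + 6 + 3 + 1 = 25)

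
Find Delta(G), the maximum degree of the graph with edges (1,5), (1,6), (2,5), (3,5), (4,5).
4 (attained at vertex 5)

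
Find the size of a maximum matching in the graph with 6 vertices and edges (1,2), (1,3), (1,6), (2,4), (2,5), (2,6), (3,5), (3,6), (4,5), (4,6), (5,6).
3 (matching: (1,3), (2,5), (4,6); upper bound floor(n/2) = floor(6/2) = 3)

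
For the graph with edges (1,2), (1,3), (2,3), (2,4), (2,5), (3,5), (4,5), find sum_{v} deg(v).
14 (handshake: sum of degrees = 2|E| = 2 x 7 = 14)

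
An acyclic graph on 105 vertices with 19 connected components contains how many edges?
86 (Each of the 19 component trees on V_i vertices has V_i - 1 edges; summing gives V - C = 105 - 19 = 86)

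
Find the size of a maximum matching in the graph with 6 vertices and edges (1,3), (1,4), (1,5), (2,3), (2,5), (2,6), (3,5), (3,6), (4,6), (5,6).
3 (matching: (1,4), (2,3), (5,6); upper bound floor(n/2) = floor(6/2) = 3)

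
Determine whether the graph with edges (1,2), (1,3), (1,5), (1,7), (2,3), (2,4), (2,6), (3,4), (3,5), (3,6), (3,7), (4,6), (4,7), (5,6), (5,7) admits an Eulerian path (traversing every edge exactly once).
Yes — and in fact it has an Eulerian circuit (the graph is connected and all 7 vertices have even degree)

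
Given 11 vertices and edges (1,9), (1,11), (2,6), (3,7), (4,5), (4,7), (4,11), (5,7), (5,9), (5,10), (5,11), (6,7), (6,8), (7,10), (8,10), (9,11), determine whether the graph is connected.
Yes (BFS from 1 visits [1, 9, 11, 5, 4, 7, 10, 3, 6, 8, 2] — all 11 vertices reached)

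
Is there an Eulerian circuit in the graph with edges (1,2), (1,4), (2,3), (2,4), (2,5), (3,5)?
Yes (the graph is connected and all 5 vertices have even degree)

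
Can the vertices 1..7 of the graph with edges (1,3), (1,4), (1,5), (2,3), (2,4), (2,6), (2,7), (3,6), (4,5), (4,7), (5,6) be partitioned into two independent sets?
No (odd cycle of length 3: 4 -> 1 -> 5 -> 4)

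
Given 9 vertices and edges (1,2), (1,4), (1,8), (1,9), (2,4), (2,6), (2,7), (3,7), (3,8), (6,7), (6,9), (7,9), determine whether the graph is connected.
No, it has 2 components: {1, 2, 3, 4, 6, 7, 8, 9}, {5}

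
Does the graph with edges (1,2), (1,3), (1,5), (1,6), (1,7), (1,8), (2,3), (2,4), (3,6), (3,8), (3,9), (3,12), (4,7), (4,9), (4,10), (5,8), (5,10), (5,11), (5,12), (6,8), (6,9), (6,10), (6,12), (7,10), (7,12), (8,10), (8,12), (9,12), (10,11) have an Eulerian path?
Yes (the graph is connected and exactly 2 vertices have odd degree: {2, 5}; any Eulerian path must start and end at those)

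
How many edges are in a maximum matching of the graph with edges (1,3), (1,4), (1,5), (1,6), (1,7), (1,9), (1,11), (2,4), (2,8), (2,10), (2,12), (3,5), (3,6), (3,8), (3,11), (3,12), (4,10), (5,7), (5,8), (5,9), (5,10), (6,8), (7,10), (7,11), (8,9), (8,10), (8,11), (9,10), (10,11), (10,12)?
6 (matching: (1,6), (2,4), (3,12), (5,7), (8,11), (9,10); upper bound floor(n/2) = floor(12/2) = 6)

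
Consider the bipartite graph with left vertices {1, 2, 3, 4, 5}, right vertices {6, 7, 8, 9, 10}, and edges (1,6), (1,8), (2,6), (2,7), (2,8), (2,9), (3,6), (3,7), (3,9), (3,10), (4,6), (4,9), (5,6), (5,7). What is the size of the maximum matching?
5 (matching: (1,8), (2,9), (3,10), (4,6), (5,7); upper bound min(|L|,|R|) = min(5,5) = 5)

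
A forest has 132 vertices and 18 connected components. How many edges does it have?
114 (Each of the 18 component trees on V_i vertices has V_i - 1 edges; summing gives V - C = 132 - 18 = 114)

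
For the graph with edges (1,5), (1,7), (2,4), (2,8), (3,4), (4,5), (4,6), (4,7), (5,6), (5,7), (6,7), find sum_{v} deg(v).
22 (handshake: sum of degrees = 2|E| = 2 x 11 = 22)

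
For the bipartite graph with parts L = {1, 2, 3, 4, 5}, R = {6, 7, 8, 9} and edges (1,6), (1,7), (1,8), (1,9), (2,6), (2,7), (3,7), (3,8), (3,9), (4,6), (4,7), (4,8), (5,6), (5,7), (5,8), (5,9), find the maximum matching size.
4 (matching: (1,9), (2,7), (3,8), (4,6); upper bound min(|L|,|R|) = min(5,4) = 4)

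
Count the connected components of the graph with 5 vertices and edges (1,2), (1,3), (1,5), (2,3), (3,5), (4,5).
1 (components: {1, 2, 3, 4, 5})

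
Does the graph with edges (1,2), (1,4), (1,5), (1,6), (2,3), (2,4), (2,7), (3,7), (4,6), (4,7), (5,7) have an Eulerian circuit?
Yes (the graph is connected and all 7 vertices have even degree)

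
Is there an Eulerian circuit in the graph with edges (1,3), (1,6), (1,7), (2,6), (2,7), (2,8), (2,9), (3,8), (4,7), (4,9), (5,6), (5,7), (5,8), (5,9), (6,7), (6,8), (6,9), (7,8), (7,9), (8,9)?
No (2 vertices have odd degree: {1, 7}; Eulerian circuit requires 0)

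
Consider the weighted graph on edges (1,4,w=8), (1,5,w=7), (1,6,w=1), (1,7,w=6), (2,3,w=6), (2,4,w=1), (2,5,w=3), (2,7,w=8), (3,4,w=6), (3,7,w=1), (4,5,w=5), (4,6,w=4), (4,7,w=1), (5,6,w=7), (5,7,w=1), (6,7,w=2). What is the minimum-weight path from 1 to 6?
1 (path: 1 -> 6; weights 1 = 1)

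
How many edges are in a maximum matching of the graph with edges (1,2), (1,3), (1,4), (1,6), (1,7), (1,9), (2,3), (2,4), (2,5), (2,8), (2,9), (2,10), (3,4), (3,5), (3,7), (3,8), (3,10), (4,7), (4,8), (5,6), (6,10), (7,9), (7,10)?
5 (matching: (1,9), (2,3), (4,8), (5,6), (7,10); upper bound floor(n/2) = floor(10/2) = 5)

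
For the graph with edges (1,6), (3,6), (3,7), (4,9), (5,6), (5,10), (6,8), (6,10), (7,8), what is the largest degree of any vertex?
5 (attained at vertex 6)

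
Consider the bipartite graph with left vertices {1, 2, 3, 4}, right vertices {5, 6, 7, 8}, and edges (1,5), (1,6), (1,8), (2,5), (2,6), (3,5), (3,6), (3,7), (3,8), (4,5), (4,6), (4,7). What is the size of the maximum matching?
4 (matching: (1,8), (2,6), (3,7), (4,5); upper bound min(|L|,|R|) = min(4,4) = 4)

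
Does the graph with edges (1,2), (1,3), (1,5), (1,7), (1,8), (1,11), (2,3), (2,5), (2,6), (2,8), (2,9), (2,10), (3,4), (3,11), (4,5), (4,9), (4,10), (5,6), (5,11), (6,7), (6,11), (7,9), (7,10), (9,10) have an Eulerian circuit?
No (2 vertices have odd degree: {2, 5}; Eulerian circuit requires 0)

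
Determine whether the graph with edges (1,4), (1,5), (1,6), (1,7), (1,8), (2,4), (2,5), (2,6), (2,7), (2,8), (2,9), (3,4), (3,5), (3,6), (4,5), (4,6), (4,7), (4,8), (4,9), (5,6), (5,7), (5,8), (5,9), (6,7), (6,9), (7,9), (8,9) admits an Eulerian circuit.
No (4 vertices have odd degree: {1, 3, 6, 8}; Eulerian circuit requires 0)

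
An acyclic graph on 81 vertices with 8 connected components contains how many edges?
73 (Each of the 8 component trees on V_i vertices has V_i - 1 edges; summing gives V - C = 81 - 8 = 73)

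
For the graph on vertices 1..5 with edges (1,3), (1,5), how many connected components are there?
3 (components: {1, 3, 5}, {2}, {4})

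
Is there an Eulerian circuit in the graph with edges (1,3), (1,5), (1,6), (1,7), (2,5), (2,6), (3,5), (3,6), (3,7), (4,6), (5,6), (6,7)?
No (2 vertices have odd degree: {4, 7}; Eulerian circuit requires 0)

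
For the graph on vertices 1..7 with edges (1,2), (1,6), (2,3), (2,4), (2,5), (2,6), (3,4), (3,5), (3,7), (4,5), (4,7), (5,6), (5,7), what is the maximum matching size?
3 (matching: (2,6), (3,4), (5,7); upper bound floor(n/2) = floor(7/2) = 3)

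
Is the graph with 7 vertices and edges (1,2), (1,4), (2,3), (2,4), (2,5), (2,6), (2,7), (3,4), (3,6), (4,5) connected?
Yes (BFS from 1 visits [1, 2, 4, 3, 5, 6, 7] — all 7 vertices reached)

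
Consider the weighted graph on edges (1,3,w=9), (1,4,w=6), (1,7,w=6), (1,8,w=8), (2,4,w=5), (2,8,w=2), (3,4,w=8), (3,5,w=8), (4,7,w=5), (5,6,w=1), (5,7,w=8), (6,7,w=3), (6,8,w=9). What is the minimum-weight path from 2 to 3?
13 (path: 2 -> 4 -> 3; weights 5 + 8 = 13)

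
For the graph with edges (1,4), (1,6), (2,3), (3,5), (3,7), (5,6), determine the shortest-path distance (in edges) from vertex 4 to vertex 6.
2 (path: 4 -> 1 -> 6, 2 edges)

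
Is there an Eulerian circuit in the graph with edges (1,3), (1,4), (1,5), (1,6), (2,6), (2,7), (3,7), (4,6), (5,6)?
Yes (the graph is connected and all 7 vertices have even degree)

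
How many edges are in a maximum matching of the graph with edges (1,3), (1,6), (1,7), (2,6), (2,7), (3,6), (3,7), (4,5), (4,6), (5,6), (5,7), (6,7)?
3 (matching: (1,3), (4,6), (5,7); upper bound floor(n/2) = floor(7/2) = 3)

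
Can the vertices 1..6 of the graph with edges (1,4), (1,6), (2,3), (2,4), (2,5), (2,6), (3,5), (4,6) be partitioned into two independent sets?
No (odd cycle of length 3: 6 -> 1 -> 4 -> 6)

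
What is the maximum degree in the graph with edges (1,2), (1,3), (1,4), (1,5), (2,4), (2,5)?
4 (attained at vertex 1)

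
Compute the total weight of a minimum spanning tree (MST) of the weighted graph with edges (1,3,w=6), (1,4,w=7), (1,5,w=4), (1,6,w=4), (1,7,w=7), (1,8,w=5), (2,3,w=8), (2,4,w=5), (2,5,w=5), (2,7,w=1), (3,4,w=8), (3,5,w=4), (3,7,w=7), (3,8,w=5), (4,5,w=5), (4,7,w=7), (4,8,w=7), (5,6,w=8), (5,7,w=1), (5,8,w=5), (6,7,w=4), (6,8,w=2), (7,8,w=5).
21 (MST edges: (1,5,w=4), (1,6,w=4), (2,4,w=5), (2,7,w=1), (3,5,w=4), (5,7,w=1), (6,8,w=2); sum of weights 4 + 4 + 5 + 1 + 4 + 1 + 2 = 21)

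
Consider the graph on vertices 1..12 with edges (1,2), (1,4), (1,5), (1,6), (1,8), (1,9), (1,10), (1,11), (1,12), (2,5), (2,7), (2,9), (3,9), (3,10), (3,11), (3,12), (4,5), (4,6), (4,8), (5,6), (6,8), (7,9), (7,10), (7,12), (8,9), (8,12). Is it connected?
Yes (BFS from 1 visits [1, 2, 4, 5, 6, 8, 9, 10, 11, 12, 7, 3] — all 12 vertices reached)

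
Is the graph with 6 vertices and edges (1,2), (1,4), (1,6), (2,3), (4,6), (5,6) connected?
Yes (BFS from 1 visits [1, 2, 4, 6, 3, 5] — all 6 vertices reached)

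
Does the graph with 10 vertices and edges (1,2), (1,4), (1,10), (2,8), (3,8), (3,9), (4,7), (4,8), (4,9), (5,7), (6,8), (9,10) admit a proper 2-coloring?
Yes. Partition: {1, 7, 8, 9}, {2, 3, 4, 5, 6, 10}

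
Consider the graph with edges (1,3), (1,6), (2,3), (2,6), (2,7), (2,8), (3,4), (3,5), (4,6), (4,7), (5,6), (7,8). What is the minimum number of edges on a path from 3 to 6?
2 (path: 3 -> 2 -> 6, 2 edges)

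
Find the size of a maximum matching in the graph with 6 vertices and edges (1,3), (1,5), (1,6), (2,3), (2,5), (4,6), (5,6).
3 (matching: (1,3), (2,5), (4,6); upper bound floor(n/2) = floor(6/2) = 3)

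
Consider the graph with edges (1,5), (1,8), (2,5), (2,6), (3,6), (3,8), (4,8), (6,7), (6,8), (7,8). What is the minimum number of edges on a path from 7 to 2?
2 (path: 7 -> 6 -> 2, 2 edges)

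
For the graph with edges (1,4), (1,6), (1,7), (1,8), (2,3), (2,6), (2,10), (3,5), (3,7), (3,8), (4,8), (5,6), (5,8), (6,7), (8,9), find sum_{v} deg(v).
30 (handshake: sum of degrees = 2|E| = 2 x 15 = 30)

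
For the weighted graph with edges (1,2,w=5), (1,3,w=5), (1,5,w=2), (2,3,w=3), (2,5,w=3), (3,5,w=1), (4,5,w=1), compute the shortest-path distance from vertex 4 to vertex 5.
1 (path: 4 -> 5; weights 1 = 1)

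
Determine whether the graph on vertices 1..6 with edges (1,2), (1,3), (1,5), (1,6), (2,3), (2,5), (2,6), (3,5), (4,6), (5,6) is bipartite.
No (odd cycle of length 3: 6 -> 1 -> 2 -> 6)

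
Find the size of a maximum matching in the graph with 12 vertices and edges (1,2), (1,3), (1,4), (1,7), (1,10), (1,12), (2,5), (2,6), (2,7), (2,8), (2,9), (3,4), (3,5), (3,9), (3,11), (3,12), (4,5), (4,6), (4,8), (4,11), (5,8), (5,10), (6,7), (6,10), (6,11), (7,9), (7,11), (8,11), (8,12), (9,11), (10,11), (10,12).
6 (matching: (1,7), (2,9), (3,5), (4,8), (6,11), (10,12); upper bound floor(n/2) = floor(12/2) = 6)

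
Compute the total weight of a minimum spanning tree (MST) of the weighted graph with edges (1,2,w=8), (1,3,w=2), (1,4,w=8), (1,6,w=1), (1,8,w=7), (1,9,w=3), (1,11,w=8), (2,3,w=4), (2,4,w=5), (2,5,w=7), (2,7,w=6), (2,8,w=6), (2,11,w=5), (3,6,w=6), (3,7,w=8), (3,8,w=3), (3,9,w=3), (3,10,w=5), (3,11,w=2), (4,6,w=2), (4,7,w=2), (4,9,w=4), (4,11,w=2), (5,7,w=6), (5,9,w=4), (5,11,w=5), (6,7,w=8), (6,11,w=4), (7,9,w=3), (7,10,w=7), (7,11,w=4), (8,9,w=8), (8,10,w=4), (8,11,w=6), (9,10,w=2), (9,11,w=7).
25 (MST edges: (1,3,w=2), (1,6,w=1), (1,9,w=3), (2,3,w=4), (3,8,w=3), (3,11,w=2), (4,7,w=2), (4,11,w=2), (5,9,w=4), (9,10,w=2); sum of weights 2 + 1 + 3 + 4 + 3 + 2 + 2 + 2 + 4 + 2 = 25)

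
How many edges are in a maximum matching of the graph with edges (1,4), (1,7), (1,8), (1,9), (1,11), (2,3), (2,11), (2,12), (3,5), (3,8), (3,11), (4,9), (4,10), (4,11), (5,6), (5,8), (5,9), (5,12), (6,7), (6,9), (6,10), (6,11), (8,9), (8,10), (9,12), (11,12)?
6 (matching: (1,9), (2,11), (3,8), (4,10), (5,12), (6,7); upper bound floor(n/2) = floor(12/2) = 6)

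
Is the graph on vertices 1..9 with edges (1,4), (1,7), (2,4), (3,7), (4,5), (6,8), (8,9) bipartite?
Yes. Partition: {1, 2, 3, 5, 6, 9}, {4, 7, 8}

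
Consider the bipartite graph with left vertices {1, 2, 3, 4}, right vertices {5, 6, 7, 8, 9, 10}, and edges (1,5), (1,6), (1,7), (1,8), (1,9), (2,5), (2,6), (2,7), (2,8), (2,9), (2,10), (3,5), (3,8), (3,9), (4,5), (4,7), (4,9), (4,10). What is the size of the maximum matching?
4 (matching: (1,9), (2,10), (3,8), (4,7); upper bound min(|L|,|R|) = min(4,6) = 4)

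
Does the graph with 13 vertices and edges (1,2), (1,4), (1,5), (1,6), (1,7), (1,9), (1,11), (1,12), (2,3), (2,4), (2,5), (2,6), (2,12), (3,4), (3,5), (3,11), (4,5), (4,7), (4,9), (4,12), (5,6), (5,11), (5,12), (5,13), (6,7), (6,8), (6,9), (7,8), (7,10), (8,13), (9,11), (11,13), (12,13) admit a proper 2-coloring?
No (odd cycle of length 3: 6 -> 1 -> 2 -> 6)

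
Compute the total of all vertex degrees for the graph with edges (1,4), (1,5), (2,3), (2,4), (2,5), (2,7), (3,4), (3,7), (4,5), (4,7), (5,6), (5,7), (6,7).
26 (handshake: sum of degrees = 2|E| = 2 x 13 = 26)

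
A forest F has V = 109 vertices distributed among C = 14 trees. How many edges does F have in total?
95 (Each of the 14 component trees on V_i vertices has V_i - 1 edges; summing gives V - C = 109 - 14 = 95)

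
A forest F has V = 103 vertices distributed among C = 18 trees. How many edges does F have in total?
85 (Each of the 18 component trees on V_i vertices has V_i - 1 edges; summing gives V - C = 103 - 18 = 85)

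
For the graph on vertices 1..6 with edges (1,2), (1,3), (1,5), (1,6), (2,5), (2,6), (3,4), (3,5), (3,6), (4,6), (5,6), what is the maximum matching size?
3 (matching: (1,2), (3,4), (5,6); upper bound floor(n/2) = floor(6/2) = 3)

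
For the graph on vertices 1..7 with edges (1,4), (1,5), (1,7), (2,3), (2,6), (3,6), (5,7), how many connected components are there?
2 (components: {1, 4, 5, 7}, {2, 3, 6})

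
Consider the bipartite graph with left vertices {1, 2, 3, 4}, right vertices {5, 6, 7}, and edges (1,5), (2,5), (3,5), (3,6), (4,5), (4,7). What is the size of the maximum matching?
3 (matching: (1,5), (3,6), (4,7); upper bound min(|L|,|R|) = min(4,3) = 3)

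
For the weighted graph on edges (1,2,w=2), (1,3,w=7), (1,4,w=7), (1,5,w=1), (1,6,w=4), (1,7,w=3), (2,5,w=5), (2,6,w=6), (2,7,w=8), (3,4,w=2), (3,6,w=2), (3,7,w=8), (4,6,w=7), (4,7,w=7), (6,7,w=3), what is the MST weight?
13 (MST edges: (1,2,w=2), (1,5,w=1), (1,7,w=3), (3,4,w=2), (3,6,w=2), (6,7,w=3); sum of weights 2 + 1 + 3 + 2 + 2 + 3 = 13)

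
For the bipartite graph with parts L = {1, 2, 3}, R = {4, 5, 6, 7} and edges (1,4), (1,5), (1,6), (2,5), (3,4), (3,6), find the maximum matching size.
3 (matching: (1,6), (2,5), (3,4); upper bound min(|L|,|R|) = min(3,4) = 3)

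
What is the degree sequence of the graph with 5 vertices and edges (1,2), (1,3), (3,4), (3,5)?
[3, 2, 1, 1, 1] (degrees: deg(1)=2, deg(2)=1, deg(3)=3, deg(4)=1, deg(5)=1)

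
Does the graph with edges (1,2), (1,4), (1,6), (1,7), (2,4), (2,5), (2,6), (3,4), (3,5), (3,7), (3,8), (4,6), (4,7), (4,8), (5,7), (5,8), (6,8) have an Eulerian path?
Yes — and in fact it has an Eulerian circuit (the graph is connected and all 8 vertices have even degree)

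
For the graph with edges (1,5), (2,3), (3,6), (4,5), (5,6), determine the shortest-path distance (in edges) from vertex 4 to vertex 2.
4 (path: 4 -> 5 -> 6 -> 3 -> 2, 4 edges)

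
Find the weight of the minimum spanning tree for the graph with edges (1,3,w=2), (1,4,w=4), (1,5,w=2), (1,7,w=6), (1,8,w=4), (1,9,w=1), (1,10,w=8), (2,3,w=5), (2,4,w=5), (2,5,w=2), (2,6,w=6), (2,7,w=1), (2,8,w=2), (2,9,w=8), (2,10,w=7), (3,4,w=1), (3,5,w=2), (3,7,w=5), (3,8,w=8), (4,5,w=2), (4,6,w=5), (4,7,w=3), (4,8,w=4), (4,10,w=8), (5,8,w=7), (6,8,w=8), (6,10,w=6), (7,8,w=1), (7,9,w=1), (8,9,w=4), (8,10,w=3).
17 (MST edges: (1,3,w=2), (1,5,w=2), (1,9,w=1), (2,7,w=1), (3,4,w=1), (4,6,w=5), (7,8,w=1), (7,9,w=1), (8,10,w=3); sum of weights 2 + 2 + 1 + 1 + 1 + 5 + 1 + 1 + 3 = 17)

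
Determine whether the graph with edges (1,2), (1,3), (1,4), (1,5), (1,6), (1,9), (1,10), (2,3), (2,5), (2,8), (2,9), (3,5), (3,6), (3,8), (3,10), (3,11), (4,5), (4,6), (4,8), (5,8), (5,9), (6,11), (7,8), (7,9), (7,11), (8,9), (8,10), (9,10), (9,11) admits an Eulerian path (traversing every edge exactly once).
No (6 vertices have odd degree: {1, 2, 3, 7, 8, 9}; Eulerian path requires 0 or 2)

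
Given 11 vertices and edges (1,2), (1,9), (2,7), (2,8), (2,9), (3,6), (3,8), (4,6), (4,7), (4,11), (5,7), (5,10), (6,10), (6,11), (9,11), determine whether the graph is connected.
Yes (BFS from 1 visits [1, 2, 9, 7, 8, 11, 4, 5, 3, 6, 10] — all 11 vertices reached)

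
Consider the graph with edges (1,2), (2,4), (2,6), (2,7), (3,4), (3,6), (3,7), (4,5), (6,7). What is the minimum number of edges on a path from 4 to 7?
2 (path: 4 -> 2 -> 7, 2 edges)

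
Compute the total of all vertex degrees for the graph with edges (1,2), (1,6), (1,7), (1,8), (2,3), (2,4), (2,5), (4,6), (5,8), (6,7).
20 (handshake: sum of degrees = 2|E| = 2 x 10 = 20)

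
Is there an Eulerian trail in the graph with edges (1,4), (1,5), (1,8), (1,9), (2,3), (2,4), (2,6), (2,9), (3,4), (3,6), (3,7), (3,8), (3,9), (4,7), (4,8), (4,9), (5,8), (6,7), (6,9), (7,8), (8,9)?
Yes — and in fact it has an Eulerian circuit (the graph is connected and all 9 vertices have even degree)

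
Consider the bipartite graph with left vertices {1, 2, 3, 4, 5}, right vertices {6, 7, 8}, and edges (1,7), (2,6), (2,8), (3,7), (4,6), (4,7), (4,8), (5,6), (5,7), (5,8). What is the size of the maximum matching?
3 (matching: (1,7), (2,8), (4,6); upper bound min(|L|,|R|) = min(5,3) = 3)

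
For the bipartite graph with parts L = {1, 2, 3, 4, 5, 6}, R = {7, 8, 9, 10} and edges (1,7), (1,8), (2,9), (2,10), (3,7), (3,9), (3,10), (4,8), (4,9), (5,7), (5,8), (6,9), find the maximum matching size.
4 (matching: (1,8), (2,10), (3,9), (5,7); upper bound min(|L|,|R|) = min(6,4) = 4)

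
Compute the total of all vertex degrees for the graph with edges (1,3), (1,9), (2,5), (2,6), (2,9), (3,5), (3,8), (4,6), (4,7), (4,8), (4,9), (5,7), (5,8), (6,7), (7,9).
30 (handshake: sum of degrees = 2|E| = 2 x 15 = 30)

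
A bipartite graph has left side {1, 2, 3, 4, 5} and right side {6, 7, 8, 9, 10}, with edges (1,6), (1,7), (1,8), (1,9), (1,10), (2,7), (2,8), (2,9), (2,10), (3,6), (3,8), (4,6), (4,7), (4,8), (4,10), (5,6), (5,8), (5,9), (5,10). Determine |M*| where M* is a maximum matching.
5 (matching: (1,10), (2,9), (3,8), (4,7), (5,6); upper bound min(|L|,|R|) = min(5,5) = 5)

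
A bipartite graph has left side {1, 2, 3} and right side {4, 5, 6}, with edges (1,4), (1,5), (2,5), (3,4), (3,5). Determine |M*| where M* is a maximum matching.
2 (matching: (1,5), (3,4); upper bound min(|L|,|R|) = min(3,3) = 3)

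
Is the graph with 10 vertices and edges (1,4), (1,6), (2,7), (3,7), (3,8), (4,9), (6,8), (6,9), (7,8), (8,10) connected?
No, it has 2 components: {1, 2, 3, 4, 6, 7, 8, 9, 10}, {5}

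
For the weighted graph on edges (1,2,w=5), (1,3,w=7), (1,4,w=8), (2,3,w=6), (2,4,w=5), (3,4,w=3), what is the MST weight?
13 (MST edges: (1,2,w=5), (2,4,w=5), (3,4,w=3); sum of weights 5 + 5 + 3 = 13)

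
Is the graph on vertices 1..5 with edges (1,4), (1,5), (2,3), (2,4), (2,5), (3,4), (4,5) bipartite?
No (odd cycle of length 3: 5 -> 1 -> 4 -> 5)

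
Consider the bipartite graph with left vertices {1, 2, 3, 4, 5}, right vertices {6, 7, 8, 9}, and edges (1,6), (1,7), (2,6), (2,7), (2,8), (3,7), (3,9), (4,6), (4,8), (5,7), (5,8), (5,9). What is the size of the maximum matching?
4 (matching: (1,7), (2,8), (3,9), (4,6); upper bound min(|L|,|R|) = min(5,4) = 4)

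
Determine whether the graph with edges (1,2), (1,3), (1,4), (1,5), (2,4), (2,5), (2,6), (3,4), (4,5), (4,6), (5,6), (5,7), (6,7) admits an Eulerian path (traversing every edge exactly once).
Yes (the graph is connected and exactly 2 vertices have odd degree: {4, 5}; any Eulerian path must start and end at those)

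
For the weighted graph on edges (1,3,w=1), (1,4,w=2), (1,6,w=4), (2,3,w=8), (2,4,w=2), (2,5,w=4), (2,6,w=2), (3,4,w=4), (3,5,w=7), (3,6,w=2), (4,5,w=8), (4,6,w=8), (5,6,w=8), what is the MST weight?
11 (MST edges: (1,3,w=1), (1,4,w=2), (2,4,w=2), (2,5,w=4), (2,6,w=2); sum of weights 1 + 2 + 2 + 4 + 2 = 11)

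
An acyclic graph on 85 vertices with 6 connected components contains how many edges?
79 (Each of the 6 component trees on V_i vertices has V_i - 1 edges; summing gives V - C = 85 - 6 = 79)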